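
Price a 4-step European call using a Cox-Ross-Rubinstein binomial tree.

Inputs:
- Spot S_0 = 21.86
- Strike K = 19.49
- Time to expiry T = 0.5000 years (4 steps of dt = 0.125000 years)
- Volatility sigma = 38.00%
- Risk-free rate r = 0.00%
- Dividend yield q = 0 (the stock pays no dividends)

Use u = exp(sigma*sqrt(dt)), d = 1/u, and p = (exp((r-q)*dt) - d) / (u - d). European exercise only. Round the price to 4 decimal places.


Answer: Price = V(0,0) = 3.7024

Derivation:
dt = T/N = 0.125000
u = exp(sigma*sqrt(dt)) = 1.143793; d = 1/u = 0.874284
p = (exp((r-q)*dt) - d) / (u - d) = 0.466463
Discount per step: exp(-r*dt) = 1.000000
Stock lattice S(k, i) with i counting down-moves:
  k=0: S(0,0) = 21.8600
  k=1: S(1,0) = 25.0033; S(1,1) = 19.1118
  k=2: S(2,0) = 28.5986; S(2,1) = 21.8600; S(2,2) = 16.7092
  k=3: S(3,0) = 32.7109; S(3,1) = 25.0033; S(3,2) = 19.1118; S(3,3) = 14.6086
  k=4: S(4,0) = 37.4145; S(4,1) = 28.5986; S(4,2) = 21.8600; S(4,3) = 16.7092; S(4,4) = 12.7720
Terminal payoffs V(N, i) = max(S_T - K, 0):
  V(4,0) = 17.924549; V(4,1) = 9.108637; V(4,2) = 2.370000; V(4,3) = 0.000000; V(4,4) = 0.000000
Backward induction: V(k, i) = exp(-r*dt) * [p * V(k+1, i) + (1-p) * V(k+1, i+1)].
  V(3,0) = exp(-r*dt) * [p*17.924549 + (1-p)*9.108637] = 13.220932
  V(3,1) = exp(-r*dt) * [p*9.108637 + (1-p)*2.370000] = 5.513324
  V(3,2) = exp(-r*dt) * [p*2.370000 + (1-p)*0.000000] = 1.105517
  V(3,3) = exp(-r*dt) * [p*0.000000 + (1-p)*0.000000] = 0.000000
  V(2,0) = exp(-r*dt) * [p*13.220932 + (1-p)*5.513324] = 9.108637
  V(2,1) = exp(-r*dt) * [p*5.513324 + (1-p)*1.105517] = 3.161595
  V(2,2) = exp(-r*dt) * [p*1.105517 + (1-p)*0.000000] = 0.515683
  V(1,0) = exp(-r*dt) * [p*9.108637 + (1-p)*3.161595] = 5.935669
  V(1,1) = exp(-r*dt) * [p*3.161595 + (1-p)*0.515683] = 1.749903
  V(0,0) = exp(-r*dt) * [p*5.935669 + (1-p)*1.749903] = 3.702407


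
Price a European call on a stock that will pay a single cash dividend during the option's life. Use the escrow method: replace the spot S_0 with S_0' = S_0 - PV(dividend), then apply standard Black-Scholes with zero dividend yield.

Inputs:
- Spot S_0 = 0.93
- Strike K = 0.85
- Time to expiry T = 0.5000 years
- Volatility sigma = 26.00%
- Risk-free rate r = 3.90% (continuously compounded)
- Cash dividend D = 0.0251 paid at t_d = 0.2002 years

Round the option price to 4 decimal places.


Answer: Price = 0.1057

Derivation:
PV(D) = D * exp(-r * t_d) = 0.0251 * 0.99222260 = 0.02490479
S_0' = S_0 - PV(D) = 0.9300 - 0.02490479 = 0.90509521
d1 = (ln(S_0'/K) + (r + sigma^2/2)*T) / (sigma*sqrt(T)) = 0.53959751
d2 = d1 - sigma*sqrt(T) = 0.35574975
exp(-rT) = 0.98068890
N(d1) = 0.70526268; N(d2) = 0.63898601
C = S_0' * N(d1) - K * exp(-rT) * N(d2) = 0.90509521 * 0.70526268 - 0.8500 * 0.98068890 * 0.63898601 = 0.1057


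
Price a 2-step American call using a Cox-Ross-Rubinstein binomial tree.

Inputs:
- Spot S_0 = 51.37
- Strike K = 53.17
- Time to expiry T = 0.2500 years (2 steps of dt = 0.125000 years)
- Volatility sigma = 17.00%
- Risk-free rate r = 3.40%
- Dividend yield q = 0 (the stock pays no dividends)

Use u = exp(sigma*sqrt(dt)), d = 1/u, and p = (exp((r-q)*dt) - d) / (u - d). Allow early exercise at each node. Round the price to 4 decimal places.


Answer: Price = V(0,0) = 1.2785

Derivation:
dt = T/N = 0.125000
u = exp(sigma*sqrt(dt)) = 1.061947; d = 1/u = 0.941667
p = (exp((r-q)*dt) - d) / (u - d) = 0.520388
Discount per step: exp(-r*dt) = 0.995759
Stock lattice S(k, i) with i counting down-moves:
  k=0: S(0,0) = 51.3700
  k=1: S(1,0) = 54.5522; S(1,1) = 48.3734
  k=2: S(2,0) = 57.9316; S(2,1) = 51.3700; S(2,2) = 45.5516
Terminal payoffs V(N, i) = max(S_T - K, 0):
  V(2,0) = 4.761571; V(2,1) = 0.000000; V(2,2) = 0.000000
Backward induction: V(k, i) = exp(-r*dt) * [p * V(k+1, i) + (1-p) * V(k+1, i+1)]; then take max(V_cont, immediate exercise) for American.
  V(1,0) = exp(-r*dt) * [p*4.761571 + (1-p)*0.000000] = 2.467354; exercise = 1.382221; V(1,0) = max -> 2.467354
  V(1,1) = exp(-r*dt) * [p*0.000000 + (1-p)*0.000000] = 0.000000; exercise = 0.000000; V(1,1) = max -> 0.000000
  V(0,0) = exp(-r*dt) * [p*2.467354 + (1-p)*0.000000] = 1.278536; exercise = 0.000000; V(0,0) = max -> 1.278536


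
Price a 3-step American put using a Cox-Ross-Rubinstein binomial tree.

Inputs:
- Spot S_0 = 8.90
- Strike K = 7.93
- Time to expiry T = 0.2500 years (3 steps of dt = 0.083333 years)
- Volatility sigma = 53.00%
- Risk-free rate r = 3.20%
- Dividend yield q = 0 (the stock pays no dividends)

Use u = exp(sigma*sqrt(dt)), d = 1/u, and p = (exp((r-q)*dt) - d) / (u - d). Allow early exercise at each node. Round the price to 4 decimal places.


dt = T/N = 0.083333
u = exp(sigma*sqrt(dt)) = 1.165322; d = 1/u = 0.858132
p = (exp((r-q)*dt) - d) / (u - d) = 0.470517
Discount per step: exp(-r*dt) = 0.997337
Stock lattice S(k, i) with i counting down-moves:
  k=0: S(0,0) = 8.9000
  k=1: S(1,0) = 10.3714; S(1,1) = 7.6374
  k=2: S(2,0) = 12.0860; S(2,1) = 8.9000; S(2,2) = 6.5539
  k=3: S(3,0) = 14.0841; S(3,1) = 10.3714; S(3,2) = 7.6374; S(3,3) = 5.6241
Terminal payoffs V(N, i) = max(K - S_T, 0):
  V(3,0) = 0.000000; V(3,1) = 0.000000; V(3,2) = 0.292629; V(3,3) = 2.305918
Backward induction: V(k, i) = exp(-r*dt) * [p * V(k+1, i) + (1-p) * V(k+1, i+1)]; then take max(V_cont, immediate exercise) for American.
  V(2,0) = exp(-r*dt) * [p*0.000000 + (1-p)*0.000000] = 0.000000; exercise = 0.000000; V(2,0) = max -> 0.000000
  V(2,1) = exp(-r*dt) * [p*0.000000 + (1-p)*0.292629] = 0.154529; exercise = 0.000000; V(2,1) = max -> 0.154529
  V(2,2) = exp(-r*dt) * [p*0.292629 + (1-p)*2.305918] = 1.355012; exercise = 1.376131; V(2,2) = max -> 1.376131
  V(1,0) = exp(-r*dt) * [p*0.000000 + (1-p)*0.154529] = 0.081603; exercise = 0.000000; V(1,0) = max -> 0.081603
  V(1,1) = exp(-r*dt) * [p*0.154529 + (1-p)*1.376131] = 0.799212; exercise = 0.292629; V(1,1) = max -> 0.799212
  V(0,0) = exp(-r*dt) * [p*0.081603 + (1-p)*0.799212] = 0.460335; exercise = 0.000000; V(0,0) = max -> 0.460335

Answer: Price = V(0,0) = 0.4603


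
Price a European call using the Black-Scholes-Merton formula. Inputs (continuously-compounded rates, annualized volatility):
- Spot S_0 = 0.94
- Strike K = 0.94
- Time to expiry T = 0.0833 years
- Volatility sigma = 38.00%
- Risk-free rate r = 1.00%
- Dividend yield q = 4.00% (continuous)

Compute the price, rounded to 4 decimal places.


d1 = (ln(S/K) + (r - q + 0.5*sigma^2) * T) / (sigma * sqrt(T)) = 0.03205172
d2 = d1 - sigma * sqrt(T) = -0.07762289
exp(-rT) = 0.99916735; exp(-qT) = 0.99667354
C = S_0 * exp(-qT) * N(d1) - K * exp(-rT) * N(d2)
N(d1) = 0.51278460; N(d2) = 0.46906402
C = 0.9400 * 0.99667354 * 0.51278460 - 0.9400 * 0.99916735 * 0.46906402 = 0.0399

Answer: Price = 0.0399


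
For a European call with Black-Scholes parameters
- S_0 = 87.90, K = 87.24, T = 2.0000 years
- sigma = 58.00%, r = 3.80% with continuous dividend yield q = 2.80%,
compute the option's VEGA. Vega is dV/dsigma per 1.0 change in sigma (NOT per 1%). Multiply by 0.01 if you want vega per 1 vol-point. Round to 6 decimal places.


Answer: Vega = 42.495700

Derivation:
d1 = 0.4436934897; d2 = -0.3765503765
phi(d1) = 0.3615443761; exp(-qT) = 0.9455391359; exp(-rT) = 0.9268162066
Vega = S * exp(-qT) * phi(d1) * sqrt(T) = 87.9000 * 0.9455391359 * 0.3615443761 * 1.4142135624 = 42.495700


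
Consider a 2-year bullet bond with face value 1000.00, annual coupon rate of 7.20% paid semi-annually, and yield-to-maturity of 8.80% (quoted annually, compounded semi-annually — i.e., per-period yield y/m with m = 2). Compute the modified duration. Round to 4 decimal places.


Coupon per period c = face * coupon_rate / m = 36.000000
Periods per year m = 2; per-period yield y/m = 0.044000
Number of cashflows N = 4
Cashflows (t years, CF_t, discount factor 1/(1+y/m)^(m*t), PV):
  t = 0.5000: CF_t = 36.000000, DF = 0.957854, PV = 34.482759
  t = 1.0000: CF_t = 36.000000, DF = 0.917485, PV = 33.029462
  t = 1.5000: CF_t = 36.000000, DF = 0.878817, PV = 31.637416
  t = 2.0000: CF_t = 1036.000000, DF = 0.841779, PV = 872.082880
Price P = sum_t PV_t = 971.232517
First compute Macaulay numerator sum_t t * PV_t:
  t * PV_t at t = 0.5000: 17.241379
  t * PV_t at t = 1.0000: 33.029462
  t * PV_t at t = 1.5000: 47.456124
  t * PV_t at t = 2.0000: 1744.165760
Macaulay duration D = 1841.892725 / 971.232517 = 1.896449
Modified duration = D / (1 + y/m) = 1.896449 / (1 + 0.044000) = 1.816522

Answer: Modified duration = 1.8165


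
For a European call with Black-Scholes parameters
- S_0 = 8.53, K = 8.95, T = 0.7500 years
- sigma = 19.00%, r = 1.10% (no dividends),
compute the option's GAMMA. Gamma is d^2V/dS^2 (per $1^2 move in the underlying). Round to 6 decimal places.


Answer: Gamma = 0.280633

Derivation:
d1 = -0.1596930837; d2 = -0.3242379104
phi(d1) = 0.3938876850; exp(-qT) = 1.0000000000; exp(-rT) = 0.9917839379
Gamma = exp(-qT) * phi(d1) / (S * sigma * sqrt(T)) = 1.0000000000 * 0.3938876850 / (8.5300 * 0.1900 * 0.8660254038) = 0.280633


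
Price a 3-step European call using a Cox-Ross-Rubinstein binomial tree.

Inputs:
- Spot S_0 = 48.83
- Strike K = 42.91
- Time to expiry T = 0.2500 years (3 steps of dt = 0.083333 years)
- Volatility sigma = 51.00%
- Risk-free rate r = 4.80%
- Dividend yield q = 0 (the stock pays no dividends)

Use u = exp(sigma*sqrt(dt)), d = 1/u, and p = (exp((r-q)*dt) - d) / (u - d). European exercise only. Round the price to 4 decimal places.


Answer: Price = V(0,0) = 8.3569

Derivation:
dt = T/N = 0.083333
u = exp(sigma*sqrt(dt)) = 1.158614; d = 1/u = 0.863100
p = (exp((r-q)*dt) - d) / (u - d) = 0.476823
Discount per step: exp(-r*dt) = 0.996008
Stock lattice S(k, i) with i counting down-moves:
  k=0: S(0,0) = 48.8300
  k=1: S(1,0) = 56.5751; S(1,1) = 42.1452
  k=2: S(2,0) = 65.5487; S(2,1) = 48.8300; S(2,2) = 36.3755
  k=3: S(3,0) = 75.9456; S(3,1) = 56.5751; S(3,2) = 42.1452; S(3,3) = 31.3957
Terminal payoffs V(N, i) = max(S_T - K, 0):
  V(3,0) = 33.035641; V(3,1) = 13.665113; V(3,2) = 0.000000; V(3,3) = 0.000000
Backward induction: V(k, i) = exp(-r*dt) * [p * V(k+1, i) + (1-p) * V(k+1, i+1)].
  V(2,0) = exp(-r*dt) * [p*33.035641 + (1-p)*13.665113] = 22.810006
  V(2,1) = exp(-r*dt) * [p*13.665113 + (1-p)*0.000000] = 6.489831
  V(2,2) = exp(-r*dt) * [p*0.000000 + (1-p)*0.000000] = 0.000000
  V(1,0) = exp(-r*dt) * [p*22.810006 + (1-p)*6.489831] = 14.214695
  V(1,1) = exp(-r*dt) * [p*6.489831 + (1-p)*0.000000] = 3.082148
  V(0,0) = exp(-r*dt) * [p*14.214695 + (1-p)*3.082148] = 8.356909


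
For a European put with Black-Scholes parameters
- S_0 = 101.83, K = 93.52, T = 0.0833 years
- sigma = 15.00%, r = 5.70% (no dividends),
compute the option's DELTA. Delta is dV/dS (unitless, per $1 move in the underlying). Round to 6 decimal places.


d1 = 2.0976944096; d2 = 2.0544018005
phi(d1) = 0.0441969520; exp(-qT) = 1.0000000000; exp(-rT) = 0.9952631544
N(-d1) = 0.0179660745
Delta = -exp(-qT) * N(-d1) = -1.0000000000 * 0.0179660745 = -0.017966

Answer: Delta = -0.017966


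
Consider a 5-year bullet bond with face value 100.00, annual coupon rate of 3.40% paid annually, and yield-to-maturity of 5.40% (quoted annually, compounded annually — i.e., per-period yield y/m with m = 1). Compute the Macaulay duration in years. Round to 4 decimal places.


Answer: Macaulay duration = 4.6648 years

Derivation:
Coupon per period c = face * coupon_rate / m = 3.400000
Periods per year m = 1; per-period yield y/m = 0.054000
Number of cashflows N = 5
Cashflows (t years, CF_t, discount factor 1/(1+y/m)^(m*t), PV):
  t = 1.0000: CF_t = 3.400000, DF = 0.948767, PV = 3.225806
  t = 2.0000: CF_t = 3.400000, DF = 0.900158, PV = 3.060537
  t = 3.0000: CF_t = 3.400000, DF = 0.854040, PV = 2.903736
  t = 4.0000: CF_t = 3.400000, DF = 0.810285, PV = 2.754967
  t = 5.0000: CF_t = 103.400000, DF = 0.768771, PV = 79.490913
Price P = sum_t PV_t = 91.435960
Macaulay numerator sum_t t * PV_t:
  t * PV_t at t = 1.0000: 3.225806
  t * PV_t at t = 2.0000: 6.121075
  t * PV_t at t = 3.0000: 8.711207
  t * PV_t at t = 4.0000: 11.019870
  t * PV_t at t = 5.0000: 397.454564
Macaulay duration D = (sum_t t * PV_t) / P = 426.532523 / 91.435960 = 4.664822


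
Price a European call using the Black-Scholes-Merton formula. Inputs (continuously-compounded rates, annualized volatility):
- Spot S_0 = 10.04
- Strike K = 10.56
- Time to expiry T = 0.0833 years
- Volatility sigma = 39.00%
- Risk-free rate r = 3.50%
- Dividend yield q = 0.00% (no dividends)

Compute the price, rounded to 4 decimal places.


Answer: Price = 0.2575

Derivation:
d1 = (ln(S/K) + (r - q + 0.5*sigma^2) * T) / (sigma * sqrt(T)) = -0.36643045
d2 = d1 - sigma * sqrt(T) = -0.47899124
exp(-rT) = 0.99708875; exp(-qT) = 1.00000000
C = S_0 * exp(-qT) * N(d1) - K * exp(-rT) * N(d2)
N(d1) = 0.35702195; N(d2) = 0.31597243
C = 10.0400 * 1.00000000 * 0.35702195 - 10.5600 * 0.99708875 * 0.31597243 = 0.2575


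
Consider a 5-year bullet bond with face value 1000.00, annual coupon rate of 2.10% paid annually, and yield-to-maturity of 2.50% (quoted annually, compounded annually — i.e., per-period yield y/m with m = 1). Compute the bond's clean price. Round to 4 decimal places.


Coupon per period c = face * coupon_rate / m = 21.000000
Periods per year m = 1; per-period yield y/m = 0.025000
Number of cashflows N = 5
Cashflows (t years, CF_t, discount factor 1/(1+y/m)^(m*t), PV):
  t = 1.0000: CF_t = 21.000000, DF = 0.975610, PV = 20.487805
  t = 2.0000: CF_t = 21.000000, DF = 0.951814, PV = 19.988102
  t = 3.0000: CF_t = 21.000000, DF = 0.928599, PV = 19.500588
  t = 4.0000: CF_t = 21.000000, DF = 0.905951, PV = 19.024964
  t = 5.0000: CF_t = 1021.000000, DF = 0.883854, PV = 902.415228
Price P = sum_t PV_t = 981.416686

Answer: Price = 981.4167


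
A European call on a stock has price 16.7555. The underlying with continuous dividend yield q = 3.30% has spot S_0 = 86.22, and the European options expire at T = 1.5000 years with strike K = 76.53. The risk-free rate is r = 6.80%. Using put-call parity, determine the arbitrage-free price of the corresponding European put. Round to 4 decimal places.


Answer: Put price = 3.8083

Derivation:
Put-call parity: C - P = S_0 * exp(-qT) - K * exp(-rT).
S_0 * exp(-qT) = 86.2200 * 0.95170516 = 82.05601873
K * exp(-rT) = 76.5300 * 0.90302955 = 69.10885159
P = C - S*exp(-qT) + K*exp(-rT)
P = 16.7555 - 82.05601873 + 69.10885159 = 3.8083


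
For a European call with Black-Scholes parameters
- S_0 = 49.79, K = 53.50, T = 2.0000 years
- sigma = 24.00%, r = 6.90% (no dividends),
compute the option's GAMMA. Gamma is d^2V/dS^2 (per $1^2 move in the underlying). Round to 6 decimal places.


Answer: Gamma = 0.022089

Derivation:
d1 = 0.3645503941; d2 = 0.0251391391
phi(d1) = 0.3732947234; exp(-qT) = 1.0000000000; exp(-rT) = 0.8710986917
Gamma = exp(-qT) * phi(d1) / (S * sigma * sqrt(T)) = 1.0000000000 * 0.3732947234 / (49.7900 * 0.2400 * 1.4142135624) = 0.022089


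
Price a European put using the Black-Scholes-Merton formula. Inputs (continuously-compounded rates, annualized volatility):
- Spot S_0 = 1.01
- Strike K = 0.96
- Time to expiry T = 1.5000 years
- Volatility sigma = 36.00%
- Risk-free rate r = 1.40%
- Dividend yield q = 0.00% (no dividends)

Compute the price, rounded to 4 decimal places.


d1 = (ln(S/K) + (r - q + 0.5*sigma^2) * T) / (sigma * sqrt(T)) = 0.38323702
d2 = d1 - sigma * sqrt(T) = -0.05767114
exp(-rT) = 0.97921896; exp(-qT) = 1.00000000
P = K * exp(-rT) * N(-d2) - S_0 * exp(-qT) * N(-d1)
N(-d1) = 0.35077202; N(-d2) = 0.52299471
P = 0.9600 * 0.97921896 * 0.52299471 - 1.0100 * 1.00000000 * 0.35077202 = 0.1374

Answer: Price = 0.1374


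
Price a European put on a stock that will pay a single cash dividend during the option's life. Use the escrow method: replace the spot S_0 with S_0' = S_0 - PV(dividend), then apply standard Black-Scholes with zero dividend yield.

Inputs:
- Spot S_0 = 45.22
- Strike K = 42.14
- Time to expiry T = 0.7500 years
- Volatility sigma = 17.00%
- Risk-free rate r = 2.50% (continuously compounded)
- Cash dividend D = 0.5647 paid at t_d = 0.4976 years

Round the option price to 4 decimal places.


Answer: Price = 1.2070

Derivation:
PV(D) = D * exp(-r * t_d) = 0.5647 * 0.98763706 = 0.55771865
S_0' = S_0 - PV(D) = 45.2200 - 0.55771865 = 44.66228135
d1 = (ln(S_0'/K) + (r + sigma^2/2)*T) / (sigma*sqrt(T)) = 0.59582153
d2 = d1 - sigma*sqrt(T) = 0.44859722
exp(-rT) = 0.98142469
N(-d1) = 0.27564723; N(-d2) = 0.32686112
P = K * exp(-rT) * N(-d2) - S_0' * N(-d1) = 42.1400 * 0.98142469 * 0.32686112 - 44.66228135 * 0.27564723 = 1.2070


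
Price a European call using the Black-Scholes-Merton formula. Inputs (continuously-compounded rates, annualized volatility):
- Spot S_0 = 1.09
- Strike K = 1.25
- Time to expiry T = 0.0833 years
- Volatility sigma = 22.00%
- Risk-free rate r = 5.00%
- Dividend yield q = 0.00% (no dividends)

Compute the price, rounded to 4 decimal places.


Answer: Price = 0.0005

Derivation:
d1 = (ln(S/K) + (r - q + 0.5*sigma^2) * T) / (sigma * sqrt(T)) = -2.05974159
d2 = d1 - sigma * sqrt(T) = -2.12323742
exp(-rT) = 0.99584366; exp(-qT) = 1.00000000
C = S_0 * exp(-qT) * N(d1) - K * exp(-rT) * N(d2)
N(d1) = 0.01971163; N(d2) = 0.01686698
C = 1.0900 * 1.00000000 * 0.01971163 - 1.2500 * 0.99584366 * 0.01686698 = 0.0005


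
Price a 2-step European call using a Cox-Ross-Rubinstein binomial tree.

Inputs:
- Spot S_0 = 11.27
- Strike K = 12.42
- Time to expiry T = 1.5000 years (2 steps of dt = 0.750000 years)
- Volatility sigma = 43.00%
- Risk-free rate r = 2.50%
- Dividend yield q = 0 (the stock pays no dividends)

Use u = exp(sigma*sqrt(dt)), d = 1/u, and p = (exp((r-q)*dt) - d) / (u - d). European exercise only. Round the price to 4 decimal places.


Answer: Price = V(0,0) = 2.0413

Derivation:
dt = T/N = 0.750000
u = exp(sigma*sqrt(dt)) = 1.451200; d = 1/u = 0.689085
p = (exp((r-q)*dt) - d) / (u - d) = 0.432798
Discount per step: exp(-r*dt) = 0.981425
Stock lattice S(k, i) with i counting down-moves:
  k=0: S(0,0) = 11.2700
  k=1: S(1,0) = 16.3550; S(1,1) = 7.7660
  k=2: S(2,0) = 23.7344; S(2,1) = 11.2700; S(2,2) = 5.3514
Terminal payoffs V(N, i) = max(S_T - K, 0):
  V(2,0) = 11.314417; V(2,1) = 0.000000; V(2,2) = 0.000000
Backward induction: V(k, i) = exp(-r*dt) * [p * V(k+1, i) + (1-p) * V(k+1, i+1)].
  V(1,0) = exp(-r*dt) * [p*11.314417 + (1-p)*0.000000] = 4.805897
  V(1,1) = exp(-r*dt) * [p*0.000000 + (1-p)*0.000000] = 0.000000
  V(0,0) = exp(-r*dt) * [p*4.805897 + (1-p)*0.000000] = 2.041347


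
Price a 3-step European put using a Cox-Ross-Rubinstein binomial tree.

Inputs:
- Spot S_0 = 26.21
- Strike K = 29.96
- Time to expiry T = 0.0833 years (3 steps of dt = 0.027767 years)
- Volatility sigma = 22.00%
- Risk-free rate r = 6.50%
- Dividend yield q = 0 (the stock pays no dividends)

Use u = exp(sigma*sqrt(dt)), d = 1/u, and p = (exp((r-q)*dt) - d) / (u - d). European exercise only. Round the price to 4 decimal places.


Answer: Price = V(0,0) = 3.5882

Derivation:
dt = T/N = 0.027767
u = exp(sigma*sqrt(dt)) = 1.037340; d = 1/u = 0.964004
p = (exp((r-q)*dt) - d) / (u - d) = 0.515469
Discount per step: exp(-r*dt) = 0.998197
Stock lattice S(k, i) with i counting down-moves:
  k=0: S(0,0) = 26.2100
  k=1: S(1,0) = 27.1887; S(1,1) = 25.2666
  k=2: S(2,0) = 28.2039; S(2,1) = 26.2100; S(2,2) = 24.3571
  k=3: S(3,0) = 29.2570; S(3,1) = 27.1887; S(3,2) = 25.2666; S(3,3) = 23.4803
Terminal payoffs V(N, i) = max(K - S_T, 0):
  V(3,0) = 0.702995; V(3,1) = 2.771330; V(3,2) = 4.693442; V(3,3) = 6.479671
Backward induction: V(k, i) = exp(-r*dt) * [p * V(k+1, i) + (1-p) * V(k+1, i+1)].
  V(2,0) = exp(-r*dt) * [p*0.702995 + (1-p)*2.771330] = 1.702092
  V(2,1) = exp(-r*dt) * [p*2.771330 + (1-p)*4.693442] = 3.695976
  V(2,2) = exp(-r*dt) * [p*4.693442 + (1-p)*6.479671] = 5.548901
  V(1,0) = exp(-r*dt) * [p*1.702092 + (1-p)*3.695976] = 2.663379
  V(1,1) = exp(-r*dt) * [p*3.695976 + (1-p)*5.548901] = 4.585492
  V(0,0) = exp(-r*dt) * [p*2.663379 + (1-p)*4.585492] = 3.588220


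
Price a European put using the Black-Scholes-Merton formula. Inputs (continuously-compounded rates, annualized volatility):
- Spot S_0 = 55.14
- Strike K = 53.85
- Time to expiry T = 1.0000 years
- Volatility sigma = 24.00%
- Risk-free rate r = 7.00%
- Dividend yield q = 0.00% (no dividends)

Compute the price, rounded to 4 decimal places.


d1 = (ln(S/K) + (r - q + 0.5*sigma^2) * T) / (sigma * sqrt(T)) = 0.51030417
d2 = d1 - sigma * sqrt(T) = 0.27030417
exp(-rT) = 0.93239382; exp(-qT) = 1.00000000
P = K * exp(-rT) * N(-d2) - S_0 * exp(-qT) * N(-d1)
N(-d1) = 0.30491919; N(-d2) = 0.39346313
P = 53.8500 * 0.93239382 * 0.39346313 - 55.1400 * 1.00000000 * 0.30491919 = 2.9423

Answer: Price = 2.9423


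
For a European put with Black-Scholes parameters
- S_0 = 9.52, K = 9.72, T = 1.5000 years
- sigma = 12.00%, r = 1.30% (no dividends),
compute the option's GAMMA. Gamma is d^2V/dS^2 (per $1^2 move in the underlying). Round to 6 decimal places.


Answer: Gamma = 0.284536

Derivation:
d1 = 0.0647021171; d2 = -0.0822672675
phi(d1) = 0.3981080950; exp(-qT) = 1.0000000000; exp(-rT) = 0.9806888952
Gamma = exp(-qT) * phi(d1) / (S * sigma * sqrt(T)) = 1.0000000000 * 0.3981080950 / (9.5200 * 0.1200 * 1.2247448714) = 0.284536


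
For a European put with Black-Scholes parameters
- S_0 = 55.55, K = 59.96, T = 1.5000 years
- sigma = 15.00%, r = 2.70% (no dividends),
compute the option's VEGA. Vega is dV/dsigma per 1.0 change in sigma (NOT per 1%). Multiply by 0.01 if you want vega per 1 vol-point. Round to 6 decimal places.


d1 = -0.1035271786; d2 = -0.2872389093
phi(d1) = 0.3968100916; exp(-qT) = 1.0000000000; exp(-rT) = 0.9603091645
Vega = S * exp(-qT) * phi(d1) * sqrt(T) = 55.5500 * 1.0000000000 * 0.3968100916 * 1.2247448714 = 26.996807

Answer: Vega = 26.996807


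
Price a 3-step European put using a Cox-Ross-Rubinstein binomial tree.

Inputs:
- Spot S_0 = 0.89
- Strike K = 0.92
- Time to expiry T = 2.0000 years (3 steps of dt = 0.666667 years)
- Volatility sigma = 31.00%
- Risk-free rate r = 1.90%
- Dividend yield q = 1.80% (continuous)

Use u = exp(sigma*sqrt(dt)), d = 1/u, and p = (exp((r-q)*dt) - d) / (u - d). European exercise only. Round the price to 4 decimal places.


Answer: Price = V(0,0) = 0.1773

Derivation:
dt = T/N = 0.666667
u = exp(sigma*sqrt(dt)) = 1.288030; d = 1/u = 0.776379
p = (exp((r-q)*dt) - d) / (u - d) = 0.438361
Discount per step: exp(-r*dt) = 0.987413
Stock lattice S(k, i) with i counting down-moves:
  k=0: S(0,0) = 0.8900
  k=1: S(1,0) = 1.1463; S(1,1) = 0.6910
  k=2: S(2,0) = 1.4765; S(2,1) = 0.8900; S(2,2) = 0.5365
  k=3: S(3,0) = 1.9018; S(3,1) = 1.1463; S(3,2) = 0.6910; S(3,3) = 0.4165
Terminal payoffs V(N, i) = max(K - S_T, 0):
  V(3,0) = 0.000000; V(3,1) = 0.000000; V(3,2) = 0.229022; V(3,3) = 0.503503
Backward induction: V(k, i) = exp(-r*dt) * [p * V(k+1, i) + (1-p) * V(k+1, i+1)].
  V(2,0) = exp(-r*dt) * [p*0.000000 + (1-p)*0.000000] = 0.000000
  V(2,1) = exp(-r*dt) * [p*0.000000 + (1-p)*0.229022] = 0.127009
  V(2,2) = exp(-r*dt) * [p*0.229022 + (1-p)*0.503503] = 0.378358
  V(1,0) = exp(-r*dt) * [p*0.000000 + (1-p)*0.127009] = 0.070435
  V(1,1) = exp(-r*dt) * [p*0.127009 + (1-p)*0.378358] = 0.264801
  V(0,0) = exp(-r*dt) * [p*0.070435 + (1-p)*0.264801] = 0.177338


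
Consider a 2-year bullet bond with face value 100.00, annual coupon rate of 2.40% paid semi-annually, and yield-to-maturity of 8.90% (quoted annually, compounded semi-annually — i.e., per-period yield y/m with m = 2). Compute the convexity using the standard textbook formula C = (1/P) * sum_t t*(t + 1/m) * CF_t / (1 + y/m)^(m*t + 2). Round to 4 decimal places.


Coupon per period c = face * coupon_rate / m = 1.200000
Periods per year m = 2; per-period yield y/m = 0.044500
Number of cashflows N = 4
Cashflows (t years, CF_t, discount factor 1/(1+y/m)^(m*t), PV):
  t = 0.5000: CF_t = 1.200000, DF = 0.957396, PV = 1.148875
  t = 1.0000: CF_t = 1.200000, DF = 0.916607, PV = 1.099928
  t = 1.5000: CF_t = 1.200000, DF = 0.877556, PV = 1.053067
  t = 2.0000: CF_t = 101.200000, DF = 0.840168, PV = 85.025019
Price P = sum_t PV_t = 88.326889
Convexity numerator sum_t t*(t + 1/m) * CF_t / (1+y/m)^(m*t + 2):
  t = 0.5000: term = 0.526533
  t = 1.0000: term = 1.512303
  t = 1.5000: term = 2.895745
  t = 2.0000: term = 389.672584
Convexity = (1/P) * sum = 394.607164 / 88.326889 = 4.467577

Answer: Convexity = 4.4676


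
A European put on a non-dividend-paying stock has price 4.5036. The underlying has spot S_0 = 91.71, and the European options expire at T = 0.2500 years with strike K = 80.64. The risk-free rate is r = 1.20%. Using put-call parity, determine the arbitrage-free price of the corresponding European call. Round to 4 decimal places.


Put-call parity: C - P = S_0 * exp(-qT) - K * exp(-rT).
S_0 * exp(-qT) = 91.7100 * 1.00000000 = 91.71000000
K * exp(-rT) = 80.6400 * 0.99700450 = 80.39844252
C = P + S*exp(-qT) - K*exp(-rT)
C = 4.5036 + 91.71000000 - 80.39844252 = 15.8152

Answer: Call price = 15.8152


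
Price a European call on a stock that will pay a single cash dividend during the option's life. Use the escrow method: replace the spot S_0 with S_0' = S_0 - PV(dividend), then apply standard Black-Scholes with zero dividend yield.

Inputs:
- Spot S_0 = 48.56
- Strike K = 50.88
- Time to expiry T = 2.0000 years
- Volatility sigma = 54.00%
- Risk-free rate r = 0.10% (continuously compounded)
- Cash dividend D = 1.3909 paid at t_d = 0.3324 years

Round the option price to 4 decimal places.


PV(D) = D * exp(-r * t_d) = 1.3909 * 0.99966766 = 1.39043774
S_0' = S_0 - PV(D) = 48.5600 - 1.39043774 = 47.16956226
d1 = (ln(S_0'/K) + (r + sigma^2/2)*T) / (sigma*sqrt(T)) = 0.28530305
d2 = d1 - sigma*sqrt(T) = -0.47837227
exp(-rT) = 0.99800200
N(d1) = 0.61229401; N(d2) = 0.31619263
C = S_0' * N(d1) - K * exp(-rT) * N(d2) = 47.16956226 * 0.61229401 - 50.8800 * 0.99800200 * 0.31619263 = 12.8259

Answer: Price = 12.8259


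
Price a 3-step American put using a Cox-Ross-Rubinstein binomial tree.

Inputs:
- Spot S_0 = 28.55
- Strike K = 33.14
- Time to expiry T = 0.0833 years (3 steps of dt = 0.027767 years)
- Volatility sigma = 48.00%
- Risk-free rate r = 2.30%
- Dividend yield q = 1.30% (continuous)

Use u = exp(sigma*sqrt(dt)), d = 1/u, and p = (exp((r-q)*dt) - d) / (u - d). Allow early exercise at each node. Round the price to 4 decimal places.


Answer: Price = V(0,0) = 4.9240

Derivation:
dt = T/N = 0.027767
u = exp(sigma*sqrt(dt)) = 1.083270; d = 1/u = 0.923131
p = (exp((r-q)*dt) - d) / (u - d) = 0.481749
Discount per step: exp(-r*dt) = 0.999362
Stock lattice S(k, i) with i counting down-moves:
  k=0: S(0,0) = 28.5500
  k=1: S(1,0) = 30.9274; S(1,1) = 26.3554
  k=2: S(2,0) = 33.5027; S(2,1) = 28.5500; S(2,2) = 24.3295
  k=3: S(3,0) = 36.2924; S(3,1) = 30.9274; S(3,2) = 26.3554; S(3,3) = 22.4593
Terminal payoffs V(N, i) = max(K - S_T, 0):
  V(3,0) = 0.000000; V(3,1) = 2.212649; V(3,2) = 6.784607; V(3,3) = 10.680696
Backward induction: V(k, i) = exp(-r*dt) * [p * V(k+1, i) + (1-p) * V(k+1, i+1)]; then take max(V_cont, immediate exercise) for American.
  V(2,0) = exp(-r*dt) * [p*0.000000 + (1-p)*2.212649] = 1.145976; exercise = 0.000000; V(2,0) = max -> 1.145976
  V(2,1) = exp(-r*dt) * [p*2.212649 + (1-p)*6.784607] = 4.579146; exercise = 4.590000; V(2,1) = max -> 4.590000
  V(2,2) = exp(-r*dt) * [p*6.784607 + (1-p)*10.680696] = 8.798139; exercise = 8.810516; V(2,2) = max -> 8.810516
  V(1,0) = exp(-r*dt) * [p*1.145976 + (1-p)*4.590000] = 2.928974; exercise = 2.212649; V(1,0) = max -> 2.928974
  V(1,1) = exp(-r*dt) * [p*4.590000 + (1-p)*8.810516] = 6.772961; exercise = 6.784607; V(1,1) = max -> 6.784607
  V(0,0) = exp(-r*dt) * [p*2.928974 + (1-p)*6.784607] = 4.924015; exercise = 4.590000; V(0,0) = max -> 4.924015


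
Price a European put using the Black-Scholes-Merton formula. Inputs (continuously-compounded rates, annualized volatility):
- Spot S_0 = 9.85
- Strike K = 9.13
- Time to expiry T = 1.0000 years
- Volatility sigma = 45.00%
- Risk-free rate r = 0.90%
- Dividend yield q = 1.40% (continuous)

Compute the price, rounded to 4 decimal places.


d1 = (ln(S/K) + (r - q + 0.5*sigma^2) * T) / (sigma * sqrt(T)) = 0.38256836
d2 = d1 - sigma * sqrt(T) = -0.06743164
exp(-rT) = 0.99104038; exp(-qT) = 0.98609754
P = K * exp(-rT) * N(-d2) - S_0 * exp(-qT) * N(-d1)
N(-d1) = 0.35101992; N(-d2) = 0.52688096
P = 9.1300 * 0.99104038 * 0.52688096 - 9.8500 * 0.98609754 * 0.35101992 = 1.3578

Answer: Price = 1.3578


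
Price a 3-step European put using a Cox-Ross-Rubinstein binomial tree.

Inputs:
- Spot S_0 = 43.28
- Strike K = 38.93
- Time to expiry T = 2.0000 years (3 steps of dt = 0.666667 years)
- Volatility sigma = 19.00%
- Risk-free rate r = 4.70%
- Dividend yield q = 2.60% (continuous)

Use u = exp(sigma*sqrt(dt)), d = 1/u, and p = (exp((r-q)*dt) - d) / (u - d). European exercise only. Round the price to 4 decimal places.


Answer: Price = V(0,0) = 1.9153

Derivation:
dt = T/N = 0.666667
u = exp(sigma*sqrt(dt)) = 1.167815; d = 1/u = 0.856300
p = (exp((r-q)*dt) - d) / (u - d) = 0.506552
Discount per step: exp(-r*dt) = 0.969152
Stock lattice S(k, i) with i counting down-moves:
  k=0: S(0,0) = 43.2800
  k=1: S(1,0) = 50.5430; S(1,1) = 37.0607
  k=2: S(2,0) = 59.0249; S(2,1) = 43.2800; S(2,2) = 31.7351
  k=3: S(3,0) = 68.9302; S(3,1) = 50.5430; S(3,2) = 37.0607; S(3,3) = 27.1747
Terminal payoffs V(N, i) = max(K - S_T, 0):
  V(3,0) = 0.000000; V(3,1) = 0.000000; V(3,2) = 1.869331; V(3,3) = 11.755268
Backward induction: V(k, i) = exp(-r*dt) * [p * V(k+1, i) + (1-p) * V(k+1, i+1)].
  V(2,0) = exp(-r*dt) * [p*0.000000 + (1-p)*0.000000] = 0.000000
  V(2,1) = exp(-r*dt) * [p*0.000000 + (1-p)*1.869331] = 0.893964
  V(2,2) = exp(-r*dt) * [p*1.869331 + (1-p)*11.755268] = 6.539384
  V(1,0) = exp(-r*dt) * [p*0.000000 + (1-p)*0.893964] = 0.427517
  V(1,1) = exp(-r*dt) * [p*0.893964 + (1-p)*6.539384] = 3.566177
  V(0,0) = exp(-r*dt) * [p*0.427517 + (1-p)*3.566177] = 1.915320


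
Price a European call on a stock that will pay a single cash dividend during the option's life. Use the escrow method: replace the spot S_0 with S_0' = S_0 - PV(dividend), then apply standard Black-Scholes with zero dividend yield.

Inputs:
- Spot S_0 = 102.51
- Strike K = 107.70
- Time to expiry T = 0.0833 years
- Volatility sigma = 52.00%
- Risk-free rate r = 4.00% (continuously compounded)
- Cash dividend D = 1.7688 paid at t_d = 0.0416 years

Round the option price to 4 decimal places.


PV(D) = D * exp(-r * t_d) = 1.7688 * 0.99833738 = 1.76585916
S_0' = S_0 - PV(D) = 102.5100 - 1.76585916 = 100.74414084
d1 = (ln(S_0'/K) + (r + sigma^2/2)*T) / (sigma*sqrt(T)) = -0.34762138
d2 = d1 - sigma*sqrt(T) = -0.49770243
exp(-rT) = 0.99667354
N(d1) = 0.36406227; N(d2) = 0.30934690
C = S_0' * N(d1) - K * exp(-rT) * N(d2) = 100.74414084 * 0.36406227 - 107.7000 * 0.99667354 * 0.30934690 = 3.4713

Answer: Price = 3.4713


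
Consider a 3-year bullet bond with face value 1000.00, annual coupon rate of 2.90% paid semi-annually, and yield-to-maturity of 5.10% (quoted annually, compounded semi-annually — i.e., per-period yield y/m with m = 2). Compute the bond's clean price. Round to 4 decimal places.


Answer: Price = 939.5118

Derivation:
Coupon per period c = face * coupon_rate / m = 14.500000
Periods per year m = 2; per-period yield y/m = 0.025500
Number of cashflows N = 6
Cashflows (t years, CF_t, discount factor 1/(1+y/m)^(m*t), PV):
  t = 0.5000: CF_t = 14.500000, DF = 0.975134, PV = 14.139444
  t = 1.0000: CF_t = 14.500000, DF = 0.950886, PV = 13.787854
  t = 1.5000: CF_t = 14.500000, DF = 0.927242, PV = 13.445006
  t = 2.0000: CF_t = 14.500000, DF = 0.904185, PV = 13.110684
  t = 2.5000: CF_t = 14.500000, DF = 0.881702, PV = 12.784675
  t = 3.0000: CF_t = 1014.500000, DF = 0.859777, PV = 872.244145
Price P = sum_t PV_t = 939.511808


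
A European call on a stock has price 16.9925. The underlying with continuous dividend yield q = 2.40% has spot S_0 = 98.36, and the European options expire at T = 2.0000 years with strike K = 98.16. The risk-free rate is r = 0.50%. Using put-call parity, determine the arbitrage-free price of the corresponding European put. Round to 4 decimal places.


Answer: Put price = 20.4256

Derivation:
Put-call parity: C - P = S_0 * exp(-qT) - K * exp(-rT).
S_0 * exp(-qT) = 98.3600 * 0.95313379 = 93.75023930
K * exp(-rT) = 98.1600 * 0.99004983 = 97.18329168
P = C - S*exp(-qT) + K*exp(-rT)
P = 16.9925 - 93.75023930 + 97.18329168 = 20.4256


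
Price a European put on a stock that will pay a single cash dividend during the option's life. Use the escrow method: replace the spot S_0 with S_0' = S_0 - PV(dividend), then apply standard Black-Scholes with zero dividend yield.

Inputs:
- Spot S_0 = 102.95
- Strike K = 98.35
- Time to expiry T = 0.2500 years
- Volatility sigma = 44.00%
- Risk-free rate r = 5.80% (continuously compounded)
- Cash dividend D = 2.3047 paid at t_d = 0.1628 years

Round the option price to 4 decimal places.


PV(D) = D * exp(-r * t_d) = 2.3047 * 0.99060204 = 2.28304052
S_0' = S_0 - PV(D) = 102.9500 - 2.28304052 = 100.66695948
d1 = (ln(S_0'/K) + (r + sigma^2/2)*T) / (sigma*sqrt(T)) = 0.28175042
d2 = d1 - sigma*sqrt(T) = 0.06175042
exp(-rT) = 0.98560462
N(-d1) = 0.38906744; N(-d2) = 0.47538079
P = K * exp(-rT) * N(-d2) - S_0' * N(-d1) = 98.3500 * 0.98560462 * 0.47538079 - 100.66695948 * 0.38906744 = 6.9144

Answer: Price = 6.9144


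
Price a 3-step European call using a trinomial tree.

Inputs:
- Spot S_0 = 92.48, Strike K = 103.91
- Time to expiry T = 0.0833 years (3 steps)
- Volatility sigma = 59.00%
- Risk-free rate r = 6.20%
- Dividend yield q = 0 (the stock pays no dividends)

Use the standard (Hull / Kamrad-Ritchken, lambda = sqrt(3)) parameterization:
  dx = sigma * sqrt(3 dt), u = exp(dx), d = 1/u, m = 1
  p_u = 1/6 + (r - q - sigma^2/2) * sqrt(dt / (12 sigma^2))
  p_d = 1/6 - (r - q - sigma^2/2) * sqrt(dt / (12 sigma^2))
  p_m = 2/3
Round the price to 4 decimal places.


Answer: Price = V(0,0) = 2.7575

Derivation:
dt = T/N = 0.027767; dx = sigma*sqrt(3*dt) = 0.170284
u = exp(dx) = 1.185642; d = 1/u = 0.843425
p_u = 0.157531, p_m = 0.666667, p_d = 0.175802
Discount per step: exp(-r*dt) = 0.998280
Stock lattice S(k, j) with j the centered position index:
  k=0: S(0,+0) = 92.4800
  k=1: S(1,-1) = 77.9999; S(1,+0) = 92.4800; S(1,+1) = 109.6482
  k=2: S(2,-2) = 65.7871; S(2,-1) = 77.9999; S(2,+0) = 92.4800; S(2,+1) = 109.6482; S(2,+2) = 130.0034
  k=3: S(3,-3) = 55.4865; S(3,-2) = 65.7871; S(3,-1) = 77.9999; S(3,+0) = 92.4800; S(3,+1) = 109.6482; S(3,+2) = 130.0034; S(3,+3) = 154.1375
Terminal payoffs V(N, j) = max(S_T - K, 0):
  V(3,-3) = 0.000000; V(3,-2) = 0.000000; V(3,-1) = 0.000000; V(3,+0) = 0.000000; V(3,+1) = 5.738157; V(3,+2) = 26.093442; V(3,+3) = 50.227520
Backward induction: V(k, j) = exp(-r*dt) * [p_u * V(k+1, j+1) + p_m * V(k+1, j) + p_d * V(k+1, j-1)]
  V(2,-2) = exp(-r*dt) * [p_u*0.000000 + p_m*0.000000 + p_d*0.000000] = 0.000000
  V(2,-1) = exp(-r*dt) * [p_u*0.000000 + p_m*0.000000 + p_d*0.000000] = 0.000000
  V(2,+0) = exp(-r*dt) * [p_u*5.738157 + p_m*0.000000 + p_d*0.000000] = 0.902384
  V(2,+1) = exp(-r*dt) * [p_u*26.093442 + p_m*5.738157 + p_d*0.000000] = 7.922319
  V(2,+2) = exp(-r*dt) * [p_u*50.227520 + p_m*26.093442 + p_d*5.738157] = 26.271543
  V(1,-1) = exp(-r*dt) * [p_u*0.902384 + p_m*0.000000 + p_d*0.000000] = 0.141909
  V(1,+0) = exp(-r*dt) * [p_u*7.922319 + p_m*0.902384 + p_d*0.000000] = 1.846420
  V(1,+1) = exp(-r*dt) * [p_u*26.271543 + p_m*7.922319 + p_d*0.902384] = 9.562298
  V(0,+0) = exp(-r*dt) * [p_u*9.562298 + p_m*1.846420 + p_d*0.141909] = 2.757504


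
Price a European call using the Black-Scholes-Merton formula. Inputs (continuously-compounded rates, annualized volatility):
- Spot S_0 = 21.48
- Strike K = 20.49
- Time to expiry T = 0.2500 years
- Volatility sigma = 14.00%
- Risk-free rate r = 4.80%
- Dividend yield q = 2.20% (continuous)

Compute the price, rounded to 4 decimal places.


Answer: Price = 1.3020

Derivation:
d1 = (ln(S/K) + (r - q + 0.5*sigma^2) * T) / (sigma * sqrt(T)) = 0.80193296
d2 = d1 - sigma * sqrt(T) = 0.73193296
exp(-rT) = 0.98807171; exp(-qT) = 0.99451510
C = S_0 * exp(-qT) * N(d1) - K * exp(-rT) * N(d2)
N(d1) = 0.78870413; N(d2) = 0.76789526
C = 21.4800 * 0.99451510 * 0.78870413 - 20.4900 * 0.98807171 * 0.76789526 = 1.3020


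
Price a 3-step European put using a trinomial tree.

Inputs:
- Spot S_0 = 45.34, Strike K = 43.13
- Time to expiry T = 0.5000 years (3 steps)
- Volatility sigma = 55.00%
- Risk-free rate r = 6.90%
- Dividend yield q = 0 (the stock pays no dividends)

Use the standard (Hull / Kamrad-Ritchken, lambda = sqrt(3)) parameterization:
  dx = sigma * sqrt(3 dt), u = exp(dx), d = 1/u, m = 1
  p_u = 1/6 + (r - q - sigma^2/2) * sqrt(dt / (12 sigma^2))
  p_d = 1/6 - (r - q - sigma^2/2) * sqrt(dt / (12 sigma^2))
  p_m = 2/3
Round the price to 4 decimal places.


dt = T/N = 0.166667; dx = sigma*sqrt(3*dt) = 0.388909
u = exp(dx) = 1.475370; d = 1/u = 0.677796
p_u = 0.149043, p_m = 0.666667, p_d = 0.184291
Discount per step: exp(-r*dt) = 0.988566
Stock lattice S(k, j) with j the centered position index:
  k=0: S(0,+0) = 45.3400
  k=1: S(1,-1) = 30.7313; S(1,+0) = 45.3400; S(1,+1) = 66.8933
  k=2: S(2,-2) = 20.8295; S(2,-1) = 30.7313; S(2,+0) = 45.3400; S(2,+1) = 66.8933; S(2,+2) = 98.6923
  k=3: S(3,-3) = 14.1182; S(3,-2) = 20.8295; S(3,-1) = 30.7313; S(3,+0) = 45.3400; S(3,+1) = 66.8933; S(3,+2) = 98.6923; S(3,+3) = 145.6077
Terminal payoffs V(N, j) = max(K - S_T, 0):
  V(3,-3) = 29.011818; V(3,-2) = 22.300460; V(3,-1) = 12.398723; V(3,+0) = 0.000000; V(3,+1) = 0.000000; V(3,+2) = 0.000000; V(3,+3) = 0.000000
Backward induction: V(k, j) = exp(-r*dt) * [p_u * V(k+1, j+1) + p_m * V(k+1, j) + p_d * V(k+1, j-1)]
  V(2,-2) = exp(-r*dt) * [p_u*12.398723 + p_m*22.300460 + p_d*29.011818] = 21.809267
  V(2,-1) = exp(-r*dt) * [p_u*0.000000 + p_m*12.398723 + p_d*22.300460] = 12.234080
  V(2,+0) = exp(-r*dt) * [p_u*0.000000 + p_m*0.000000 + p_d*12.398723] = 2.258844
  V(2,+1) = exp(-r*dt) * [p_u*0.000000 + p_m*0.000000 + p_d*0.000000] = 0.000000
  V(2,+2) = exp(-r*dt) * [p_u*0.000000 + p_m*0.000000 + p_d*0.000000] = 0.000000
  V(1,-1) = exp(-r*dt) * [p_u*2.258844 + p_m*12.234080 + p_d*21.809267] = 12.368901
  V(1,+0) = exp(-r*dt) * [p_u*0.000000 + p_m*2.258844 + p_d*12.234080] = 3.717526
  V(1,+1) = exp(-r*dt) * [p_u*0.000000 + p_m*0.000000 + p_d*2.258844] = 0.411524
  V(0,+0) = exp(-r*dt) * [p_u*0.411524 + p_m*3.717526 + p_d*12.368901] = 4.764056

Answer: Price = V(0,0) = 4.7641


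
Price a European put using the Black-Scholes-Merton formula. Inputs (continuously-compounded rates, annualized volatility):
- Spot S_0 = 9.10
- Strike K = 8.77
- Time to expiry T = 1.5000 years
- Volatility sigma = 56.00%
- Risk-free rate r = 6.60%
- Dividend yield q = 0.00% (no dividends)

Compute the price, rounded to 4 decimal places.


Answer: Price = 1.7514

Derivation:
d1 = (ln(S/K) + (r - q + 0.5*sigma^2) * T) / (sigma * sqrt(T)) = 0.54112962
d2 = d1 - sigma * sqrt(T) = -0.14472751
exp(-rT) = 0.90574271; exp(-qT) = 1.00000000
P = K * exp(-rT) * N(-d2) - S_0 * exp(-qT) * N(-d1)
N(-d1) = 0.29420912; N(-d2) = 0.55753699
P = 8.7700 * 0.90574271 * 0.55753699 - 9.1000 * 1.00000000 * 0.29420912 = 1.7514


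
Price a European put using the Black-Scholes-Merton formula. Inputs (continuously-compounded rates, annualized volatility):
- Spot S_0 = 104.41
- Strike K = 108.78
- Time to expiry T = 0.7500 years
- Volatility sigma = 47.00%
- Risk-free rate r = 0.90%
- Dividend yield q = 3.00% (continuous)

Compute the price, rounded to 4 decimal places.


Answer: Price = 20.0868

Derivation:
d1 = (ln(S/K) + (r - q + 0.5*sigma^2) * T) / (sigma * sqrt(T)) = 0.06408702
d2 = d1 - sigma * sqrt(T) = -0.34294492
exp(-rT) = 0.99327273; exp(-qT) = 0.97775124
P = K * exp(-rT) * N(-d2) - S_0 * exp(-qT) * N(-d1)
N(-d1) = 0.47445047; N(-d2) = 0.63418005
P = 108.7800 * 0.99327273 * 0.63418005 - 104.4100 * 0.97775124 * 0.47445047 = 20.0868


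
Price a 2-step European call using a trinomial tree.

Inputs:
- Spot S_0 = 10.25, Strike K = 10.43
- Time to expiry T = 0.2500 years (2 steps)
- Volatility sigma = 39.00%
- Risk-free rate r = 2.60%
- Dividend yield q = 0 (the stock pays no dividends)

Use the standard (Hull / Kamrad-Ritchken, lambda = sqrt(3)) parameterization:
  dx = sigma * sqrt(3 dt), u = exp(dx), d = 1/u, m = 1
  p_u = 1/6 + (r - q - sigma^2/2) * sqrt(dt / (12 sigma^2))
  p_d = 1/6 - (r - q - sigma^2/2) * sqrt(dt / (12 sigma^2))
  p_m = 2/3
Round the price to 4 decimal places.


Answer: Price = V(0,0) = 0.6687

Derivation:
dt = T/N = 0.125000; dx = sigma*sqrt(3*dt) = 0.238825
u = exp(dx) = 1.269757; d = 1/u = 0.787552
p_u = 0.153569, p_m = 0.666667, p_d = 0.179765
Discount per step: exp(-r*dt) = 0.996755
Stock lattice S(k, j) with j the centered position index:
  k=0: S(0,+0) = 10.2500
  k=1: S(1,-1) = 8.0724; S(1,+0) = 10.2500; S(1,+1) = 13.0150
  k=2: S(2,-2) = 6.3574; S(2,-1) = 8.0724; S(2,+0) = 10.2500; S(2,+1) = 13.0150; S(2,+2) = 16.5259
Terminal payoffs V(N, j) = max(S_T - K, 0):
  V(2,-2) = 0.000000; V(2,-1) = 0.000000; V(2,+0) = 0.000000; V(2,+1) = 2.585005; V(2,+2) = 6.095889
Backward induction: V(k, j) = exp(-r*dt) * [p_u * V(k+1, j+1) + p_m * V(k+1, j) + p_d * V(k+1, j-1)]
  V(1,-1) = exp(-r*dt) * [p_u*0.000000 + p_m*0.000000 + p_d*0.000000] = 0.000000
  V(1,+0) = exp(-r*dt) * [p_u*2.585005 + p_m*0.000000 + p_d*0.000000] = 0.395688
  V(1,+1) = exp(-r*dt) * [p_u*6.095889 + p_m*2.585005 + p_d*0.000000] = 2.650846
  V(0,+0) = exp(-r*dt) * [p_u*2.650846 + p_m*0.395688 + p_d*0.000000] = 0.668702
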